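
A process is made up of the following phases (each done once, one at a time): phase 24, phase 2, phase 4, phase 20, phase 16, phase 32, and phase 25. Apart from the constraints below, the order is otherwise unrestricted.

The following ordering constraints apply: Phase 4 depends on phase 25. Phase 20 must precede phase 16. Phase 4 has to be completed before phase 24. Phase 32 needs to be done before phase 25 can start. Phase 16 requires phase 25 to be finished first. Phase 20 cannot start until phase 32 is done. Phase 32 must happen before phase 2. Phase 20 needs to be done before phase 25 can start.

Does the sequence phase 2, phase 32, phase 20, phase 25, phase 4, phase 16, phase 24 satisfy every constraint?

No

The sequence places phase 2 ahead of phase 32.
That contradicts the constraint that phase 32 must precede phase 2.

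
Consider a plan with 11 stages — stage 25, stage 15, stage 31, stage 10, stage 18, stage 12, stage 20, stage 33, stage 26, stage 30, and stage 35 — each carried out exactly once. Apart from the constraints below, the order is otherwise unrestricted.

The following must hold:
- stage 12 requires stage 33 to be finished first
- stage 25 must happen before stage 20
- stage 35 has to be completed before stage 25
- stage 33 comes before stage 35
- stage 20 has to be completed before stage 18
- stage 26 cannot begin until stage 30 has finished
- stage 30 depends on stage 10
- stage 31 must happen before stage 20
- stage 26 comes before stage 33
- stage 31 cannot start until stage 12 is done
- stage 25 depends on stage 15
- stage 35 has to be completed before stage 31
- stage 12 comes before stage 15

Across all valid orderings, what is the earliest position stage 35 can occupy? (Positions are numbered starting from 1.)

5

The stages that are forced before stage 35, directly or transitively, are stage 10, stage 33, stage 26, stage 30. That's 4 stages.
So at minimum 4 stages come before stage 35, putting stage 35 no earlier than position 5. That position is achievable by scheduling exactly those predecessors first.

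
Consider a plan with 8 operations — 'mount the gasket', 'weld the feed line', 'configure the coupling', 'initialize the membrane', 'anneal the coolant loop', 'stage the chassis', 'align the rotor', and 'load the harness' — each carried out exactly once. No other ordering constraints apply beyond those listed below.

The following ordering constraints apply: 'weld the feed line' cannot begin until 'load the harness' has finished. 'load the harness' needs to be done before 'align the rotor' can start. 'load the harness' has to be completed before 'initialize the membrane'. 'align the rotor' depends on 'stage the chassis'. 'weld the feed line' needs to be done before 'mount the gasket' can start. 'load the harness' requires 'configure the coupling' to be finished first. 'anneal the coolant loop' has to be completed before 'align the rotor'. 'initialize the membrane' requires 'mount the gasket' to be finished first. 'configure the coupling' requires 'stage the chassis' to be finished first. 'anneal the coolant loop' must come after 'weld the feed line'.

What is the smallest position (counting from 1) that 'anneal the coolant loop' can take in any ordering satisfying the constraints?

Every operation that must precede 'anneal the coolant loop' has to come before it. Tracing all chains that end at 'anneal the coolant loop', those operations are: 'weld the feed line', 'configure the coupling', 'stage the chassis', 'load the harness' — 4 in total.
So at minimum 4 operations come before 'anneal the coolant loop', putting 'anneal the coolant loop' no earlier than position 5. That position is achievable by scheduling exactly those predecessors first.

5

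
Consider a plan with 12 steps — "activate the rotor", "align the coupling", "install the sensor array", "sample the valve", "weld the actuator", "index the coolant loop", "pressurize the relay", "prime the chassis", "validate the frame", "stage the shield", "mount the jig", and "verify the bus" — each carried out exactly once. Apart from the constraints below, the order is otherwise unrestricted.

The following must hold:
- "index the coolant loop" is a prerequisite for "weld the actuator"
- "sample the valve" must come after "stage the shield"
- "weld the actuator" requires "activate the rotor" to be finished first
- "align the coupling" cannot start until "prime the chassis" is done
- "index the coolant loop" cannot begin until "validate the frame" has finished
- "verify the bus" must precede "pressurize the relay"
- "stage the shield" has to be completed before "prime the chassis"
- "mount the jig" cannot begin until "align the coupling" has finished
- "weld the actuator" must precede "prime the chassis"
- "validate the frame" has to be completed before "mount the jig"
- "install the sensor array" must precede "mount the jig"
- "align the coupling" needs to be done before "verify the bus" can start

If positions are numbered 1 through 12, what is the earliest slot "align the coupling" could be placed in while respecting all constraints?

7

Every step that must precede "align the coupling" has to come before it. Tracing all chains that end at "align the coupling", those steps are: "activate the rotor", "weld the actuator", "index the coolant loop", "prime the chassis", "validate the frame", "stage the shield" — 6 in total.
So at minimum 6 steps come before "align the coupling", putting "align the coupling" no earlier than position 7. That position is achievable by scheduling exactly those predecessors first.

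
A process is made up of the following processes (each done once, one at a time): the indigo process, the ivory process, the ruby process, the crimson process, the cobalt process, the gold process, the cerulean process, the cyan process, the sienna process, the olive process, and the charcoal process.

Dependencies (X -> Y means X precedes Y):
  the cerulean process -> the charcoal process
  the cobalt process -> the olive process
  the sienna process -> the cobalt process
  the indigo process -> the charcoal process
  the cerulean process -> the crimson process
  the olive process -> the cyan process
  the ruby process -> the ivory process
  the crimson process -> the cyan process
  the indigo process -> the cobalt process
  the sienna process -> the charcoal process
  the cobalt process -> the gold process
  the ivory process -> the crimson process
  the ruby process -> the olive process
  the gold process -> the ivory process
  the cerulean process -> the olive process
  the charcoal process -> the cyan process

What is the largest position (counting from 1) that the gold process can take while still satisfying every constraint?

Every process that must follow the gold process has to come after it. Tracing all chains starting from the gold process, those processes are: the ivory process, the crimson process, the cyan process — 3 in total.
So at least 3 processes follow the gold process, putting the gold process no later than position 8. That position is achievable by scheduling everything else first.

8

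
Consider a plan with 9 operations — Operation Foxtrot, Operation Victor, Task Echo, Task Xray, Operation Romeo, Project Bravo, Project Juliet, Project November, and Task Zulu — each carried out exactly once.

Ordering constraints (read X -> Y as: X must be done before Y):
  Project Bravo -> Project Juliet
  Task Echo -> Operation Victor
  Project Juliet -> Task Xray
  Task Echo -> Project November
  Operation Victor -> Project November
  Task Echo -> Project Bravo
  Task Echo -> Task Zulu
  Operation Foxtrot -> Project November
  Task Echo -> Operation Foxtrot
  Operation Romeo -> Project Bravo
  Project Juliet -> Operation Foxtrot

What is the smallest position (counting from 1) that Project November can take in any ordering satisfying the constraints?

Every operation that must precede Project November has to come before it. Tracing all chains that end at Project November, those operations are: Operation Foxtrot, Operation Victor, Task Echo, Operation Romeo, Project Bravo, Project Juliet — 6 in total.
So at minimum 6 operations come before Project November, putting Project November no earlier than position 7. That position is achievable by scheduling exactly those predecessors first.

7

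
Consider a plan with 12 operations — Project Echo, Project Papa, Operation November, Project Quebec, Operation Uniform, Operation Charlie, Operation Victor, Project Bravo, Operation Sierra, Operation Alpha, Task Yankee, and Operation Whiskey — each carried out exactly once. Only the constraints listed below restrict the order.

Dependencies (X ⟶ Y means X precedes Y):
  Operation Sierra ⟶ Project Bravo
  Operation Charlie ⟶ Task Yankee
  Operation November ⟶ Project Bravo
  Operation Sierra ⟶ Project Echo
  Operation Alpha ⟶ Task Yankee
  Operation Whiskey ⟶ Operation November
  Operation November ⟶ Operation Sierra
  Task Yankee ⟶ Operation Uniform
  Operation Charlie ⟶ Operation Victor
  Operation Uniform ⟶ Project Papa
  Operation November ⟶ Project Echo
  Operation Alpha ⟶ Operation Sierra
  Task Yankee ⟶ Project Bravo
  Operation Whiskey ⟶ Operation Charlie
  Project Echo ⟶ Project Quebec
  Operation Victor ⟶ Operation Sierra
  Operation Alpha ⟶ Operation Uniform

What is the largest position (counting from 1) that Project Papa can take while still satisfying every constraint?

Project Papa has no required successors, so nothing stops it from going last (position 12).

12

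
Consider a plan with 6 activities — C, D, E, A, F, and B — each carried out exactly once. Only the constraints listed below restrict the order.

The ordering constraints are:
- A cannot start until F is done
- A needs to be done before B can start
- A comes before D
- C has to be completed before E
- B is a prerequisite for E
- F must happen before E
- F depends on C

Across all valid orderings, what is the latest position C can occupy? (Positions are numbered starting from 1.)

1

Following every chain forward from C, the activities that must come later are D, E, A, F, B — 5 of them.
So at least 5 activities follow C, putting C no later than position 1. That position is achievable by scheduling everything else first.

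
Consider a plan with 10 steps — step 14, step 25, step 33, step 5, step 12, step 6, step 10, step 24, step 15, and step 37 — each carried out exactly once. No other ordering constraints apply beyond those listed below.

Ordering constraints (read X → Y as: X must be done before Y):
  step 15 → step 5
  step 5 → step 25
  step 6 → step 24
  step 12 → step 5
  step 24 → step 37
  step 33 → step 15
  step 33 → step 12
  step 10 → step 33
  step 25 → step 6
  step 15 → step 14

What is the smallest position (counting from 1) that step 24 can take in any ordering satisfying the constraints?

The steps that are forced before step 24, directly or transitively, are step 25, step 33, step 5, step 12, step 6, step 10, step 15. That's 7 steps.
So at minimum 7 steps come before step 24, putting step 24 no earlier than position 8. That position is achievable by scheduling exactly those predecessors first.

8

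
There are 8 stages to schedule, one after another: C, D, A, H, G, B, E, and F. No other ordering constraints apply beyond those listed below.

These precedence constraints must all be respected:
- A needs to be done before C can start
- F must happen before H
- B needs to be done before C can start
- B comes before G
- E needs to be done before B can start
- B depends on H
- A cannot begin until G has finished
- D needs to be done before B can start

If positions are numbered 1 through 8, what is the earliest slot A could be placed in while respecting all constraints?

Working backwards through the constraints from A, its full set of required predecessors is D, H, G, B, E, F — 6 of them.
With 6 mandatory predecessors, the earliest A can sit is position 6+1 = 7, and placing just those 6 first achieves it.

7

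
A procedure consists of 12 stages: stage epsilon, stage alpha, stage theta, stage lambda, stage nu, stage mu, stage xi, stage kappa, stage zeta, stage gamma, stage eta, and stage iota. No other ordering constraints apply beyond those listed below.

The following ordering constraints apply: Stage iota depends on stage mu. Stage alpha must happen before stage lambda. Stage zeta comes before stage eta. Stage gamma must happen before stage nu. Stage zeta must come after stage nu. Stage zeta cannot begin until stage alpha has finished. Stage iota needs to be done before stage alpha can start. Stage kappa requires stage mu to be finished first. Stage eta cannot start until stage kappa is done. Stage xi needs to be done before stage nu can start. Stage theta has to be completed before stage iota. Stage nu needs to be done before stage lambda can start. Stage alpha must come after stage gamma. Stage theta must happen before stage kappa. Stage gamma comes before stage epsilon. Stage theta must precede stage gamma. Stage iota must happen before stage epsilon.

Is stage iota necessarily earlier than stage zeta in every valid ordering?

Following the dependencies: stage iota → stage alpha → stage zeta.
That forces stage iota before stage zeta in every valid schedule.

Yes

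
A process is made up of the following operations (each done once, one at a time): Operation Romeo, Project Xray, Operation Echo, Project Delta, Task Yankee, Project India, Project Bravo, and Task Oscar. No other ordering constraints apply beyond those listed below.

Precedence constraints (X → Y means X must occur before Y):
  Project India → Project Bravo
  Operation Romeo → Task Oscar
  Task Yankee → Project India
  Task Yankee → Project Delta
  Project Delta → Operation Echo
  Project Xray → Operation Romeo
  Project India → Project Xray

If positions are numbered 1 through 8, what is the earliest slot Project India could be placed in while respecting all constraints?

The only operation forced before Project India (directly or transitively) is Task Yankee.
So at minimum 1 operation comes before Project India, putting Project India no earlier than position 2. That position is achievable by scheduling exactly that predecessor first.

2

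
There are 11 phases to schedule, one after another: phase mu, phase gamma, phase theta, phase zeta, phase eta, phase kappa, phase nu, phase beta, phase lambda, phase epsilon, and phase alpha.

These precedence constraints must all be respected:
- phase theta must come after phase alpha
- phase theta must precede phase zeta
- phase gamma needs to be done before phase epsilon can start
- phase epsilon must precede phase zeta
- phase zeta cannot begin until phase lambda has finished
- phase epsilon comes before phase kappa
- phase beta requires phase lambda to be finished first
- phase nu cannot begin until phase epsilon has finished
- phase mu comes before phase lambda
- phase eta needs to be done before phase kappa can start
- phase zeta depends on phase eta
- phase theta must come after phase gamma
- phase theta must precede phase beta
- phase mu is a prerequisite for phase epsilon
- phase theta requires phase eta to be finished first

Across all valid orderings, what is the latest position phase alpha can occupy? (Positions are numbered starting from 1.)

The phases that are forced after phase alpha, directly or by a chain of constraints, are phase theta, phase zeta, phase beta. That's 3 phases.
So at least 3 phases follow phase alpha, putting phase alpha no later than position 8. That position is achievable by scheduling everything else first.

8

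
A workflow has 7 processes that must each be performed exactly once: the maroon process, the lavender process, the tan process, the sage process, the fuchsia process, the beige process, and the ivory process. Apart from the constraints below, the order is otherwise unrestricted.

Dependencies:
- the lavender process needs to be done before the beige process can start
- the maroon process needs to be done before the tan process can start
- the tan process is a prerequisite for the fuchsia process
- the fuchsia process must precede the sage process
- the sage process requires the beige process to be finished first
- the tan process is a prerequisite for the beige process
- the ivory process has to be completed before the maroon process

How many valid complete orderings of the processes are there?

9

2 processes have no prerequisites (the lavender process, the ivory process), so any of them could come first.
Enumerating by repeatedly choosing an available process (one whose prerequisites are all placed) gives 9 distinct complete orderings.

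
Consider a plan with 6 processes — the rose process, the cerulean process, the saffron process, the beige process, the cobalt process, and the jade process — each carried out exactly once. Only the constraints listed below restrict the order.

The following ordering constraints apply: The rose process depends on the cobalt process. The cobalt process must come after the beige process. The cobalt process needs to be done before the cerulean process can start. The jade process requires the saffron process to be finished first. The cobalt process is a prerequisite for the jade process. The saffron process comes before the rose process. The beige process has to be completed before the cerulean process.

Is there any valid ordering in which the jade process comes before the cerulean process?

Nothing in the constraints forces the cerulean process before the jade process — there is no chain from the cerulean process to the jade process.
That means at least one valid schedule has the jade process before the cerulean process.

Yes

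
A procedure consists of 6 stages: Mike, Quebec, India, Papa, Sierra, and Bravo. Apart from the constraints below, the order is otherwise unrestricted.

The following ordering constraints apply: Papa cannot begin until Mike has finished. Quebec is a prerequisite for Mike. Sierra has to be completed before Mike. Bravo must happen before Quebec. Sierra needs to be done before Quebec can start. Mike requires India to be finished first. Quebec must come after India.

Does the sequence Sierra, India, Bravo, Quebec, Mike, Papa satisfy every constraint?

Yes

Going through the constraints one by one, each required predecessor appears earlier in the sequence than its dependent — e.g. Sierra (position 1) is before Mike (position 5), as required.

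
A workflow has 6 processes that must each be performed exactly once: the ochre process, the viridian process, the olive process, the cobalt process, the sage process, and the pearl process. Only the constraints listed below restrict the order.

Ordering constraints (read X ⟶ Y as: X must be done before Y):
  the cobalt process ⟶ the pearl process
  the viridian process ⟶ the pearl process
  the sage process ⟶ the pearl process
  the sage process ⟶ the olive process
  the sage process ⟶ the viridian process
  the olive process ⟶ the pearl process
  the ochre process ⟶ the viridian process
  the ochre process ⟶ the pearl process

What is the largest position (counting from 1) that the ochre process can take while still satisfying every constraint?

4

Following every chain forward from the ochre process, the processes that must come later are the viridian process, the pearl process — 2 of them.
With 2 mandatory successors out of 6 processes total, the latest slot for the ochre process is 6−2 = 4, and it's reachable by doing all non-successors before the ochre process.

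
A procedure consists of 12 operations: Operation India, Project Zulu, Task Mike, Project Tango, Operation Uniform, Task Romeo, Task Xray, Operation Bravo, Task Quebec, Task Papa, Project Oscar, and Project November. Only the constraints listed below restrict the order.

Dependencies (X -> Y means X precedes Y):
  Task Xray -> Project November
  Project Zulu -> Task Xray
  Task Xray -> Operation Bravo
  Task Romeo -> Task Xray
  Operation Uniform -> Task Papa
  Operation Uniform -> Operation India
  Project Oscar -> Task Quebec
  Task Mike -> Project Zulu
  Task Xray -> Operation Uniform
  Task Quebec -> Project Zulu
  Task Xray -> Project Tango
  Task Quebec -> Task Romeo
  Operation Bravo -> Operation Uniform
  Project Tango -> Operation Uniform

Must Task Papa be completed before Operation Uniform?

In fact the dependencies run the other way: Operation Uniform → Task Papa.
So Task Papa never precedes Operation Uniform.

No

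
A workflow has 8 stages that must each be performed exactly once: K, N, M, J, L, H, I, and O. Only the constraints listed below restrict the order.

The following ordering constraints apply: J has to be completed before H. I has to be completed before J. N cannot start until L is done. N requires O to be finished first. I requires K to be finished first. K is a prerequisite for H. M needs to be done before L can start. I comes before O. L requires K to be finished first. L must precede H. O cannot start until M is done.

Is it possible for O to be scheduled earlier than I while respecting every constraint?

No

There is a dependency chain I → O, so O always comes after I.
Hence O can never be scheduled before I.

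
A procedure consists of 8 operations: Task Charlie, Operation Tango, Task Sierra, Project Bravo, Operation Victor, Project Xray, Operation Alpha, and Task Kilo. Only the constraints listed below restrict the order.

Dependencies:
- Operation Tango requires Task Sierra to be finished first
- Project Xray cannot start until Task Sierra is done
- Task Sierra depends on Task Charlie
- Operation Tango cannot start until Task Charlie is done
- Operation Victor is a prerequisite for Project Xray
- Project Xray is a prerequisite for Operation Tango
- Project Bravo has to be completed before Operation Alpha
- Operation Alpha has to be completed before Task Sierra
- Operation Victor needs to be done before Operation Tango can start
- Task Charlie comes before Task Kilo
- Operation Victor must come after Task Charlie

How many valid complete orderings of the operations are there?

2 operations have no prerequisites (Task Charlie, Project Bravo), so any of them could come first.
Enumerating by repeatedly choosing an available operation (one whose prerequisites are all placed) gives 56 distinct complete orderings.

56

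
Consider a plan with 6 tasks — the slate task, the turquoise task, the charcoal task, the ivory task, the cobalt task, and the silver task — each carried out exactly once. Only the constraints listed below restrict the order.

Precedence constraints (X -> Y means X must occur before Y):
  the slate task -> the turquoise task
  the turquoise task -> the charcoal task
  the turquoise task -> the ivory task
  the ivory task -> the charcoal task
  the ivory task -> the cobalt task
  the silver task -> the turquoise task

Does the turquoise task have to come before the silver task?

No

There is a chain the silver task → the turquoise task, which puts the silver task before the turquoise task.
So the turquoise task does not have to come before the silver task — it cannot.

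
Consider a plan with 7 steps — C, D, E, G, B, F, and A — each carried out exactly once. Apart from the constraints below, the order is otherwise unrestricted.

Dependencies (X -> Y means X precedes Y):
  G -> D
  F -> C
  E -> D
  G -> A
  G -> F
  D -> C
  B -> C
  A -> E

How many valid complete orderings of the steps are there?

24

2 steps have no prerequisites (G, B), so any of them could come first.
Counting all ways to extend the partial order to a total order gives 24.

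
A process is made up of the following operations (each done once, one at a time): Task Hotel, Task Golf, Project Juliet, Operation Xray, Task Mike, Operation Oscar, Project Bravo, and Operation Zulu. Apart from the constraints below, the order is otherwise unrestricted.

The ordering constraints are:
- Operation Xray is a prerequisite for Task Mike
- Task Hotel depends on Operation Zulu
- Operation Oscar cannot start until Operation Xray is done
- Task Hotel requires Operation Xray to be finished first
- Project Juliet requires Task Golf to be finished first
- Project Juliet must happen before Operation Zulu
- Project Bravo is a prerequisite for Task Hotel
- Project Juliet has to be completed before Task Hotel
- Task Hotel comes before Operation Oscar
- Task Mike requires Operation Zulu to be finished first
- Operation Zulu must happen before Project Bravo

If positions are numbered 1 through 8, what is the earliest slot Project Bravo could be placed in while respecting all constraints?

Every operation that must precede Project Bravo has to come before it. Tracing all chains that end at Project Bravo, those operations are: Task Golf, Project Juliet, Operation Zulu — 3 in total.
With 3 mandatory predecessors, the earliest Project Bravo can sit is position 3+1 = 4, and placing just those 3 first achieves it.

4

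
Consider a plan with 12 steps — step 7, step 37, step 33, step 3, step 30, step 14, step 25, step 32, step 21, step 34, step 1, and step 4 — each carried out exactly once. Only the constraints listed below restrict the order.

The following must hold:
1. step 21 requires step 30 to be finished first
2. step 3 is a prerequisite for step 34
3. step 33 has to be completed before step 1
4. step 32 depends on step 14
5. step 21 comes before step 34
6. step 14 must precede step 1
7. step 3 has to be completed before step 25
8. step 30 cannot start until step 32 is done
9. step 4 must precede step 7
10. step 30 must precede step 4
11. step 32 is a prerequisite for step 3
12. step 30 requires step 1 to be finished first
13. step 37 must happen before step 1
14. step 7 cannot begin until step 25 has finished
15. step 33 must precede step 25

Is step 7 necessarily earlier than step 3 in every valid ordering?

No

In fact the dependencies run the other way: step 3 → step 25 → step 7.
So step 7 never precedes step 3.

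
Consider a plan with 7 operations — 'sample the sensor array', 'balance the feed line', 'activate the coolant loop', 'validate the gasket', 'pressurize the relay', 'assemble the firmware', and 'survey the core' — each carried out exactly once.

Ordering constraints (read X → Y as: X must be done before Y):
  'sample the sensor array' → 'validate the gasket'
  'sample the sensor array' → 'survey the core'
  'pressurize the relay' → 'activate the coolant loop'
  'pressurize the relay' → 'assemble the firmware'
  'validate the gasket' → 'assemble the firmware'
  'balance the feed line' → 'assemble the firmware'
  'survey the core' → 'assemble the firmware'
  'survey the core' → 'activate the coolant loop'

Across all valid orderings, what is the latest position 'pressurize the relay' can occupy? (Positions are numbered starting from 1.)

The operations that are forced after 'pressurize the relay', directly or by a chain of constraints, are 'activate the coolant loop', 'assemble the firmware'. That's 2 operations.
With 2 mandatory successors out of 7 operations total, the latest slot for 'pressurize the relay' is 7−2 = 5, and it's reachable by doing all non-successors before 'pressurize the relay'.

5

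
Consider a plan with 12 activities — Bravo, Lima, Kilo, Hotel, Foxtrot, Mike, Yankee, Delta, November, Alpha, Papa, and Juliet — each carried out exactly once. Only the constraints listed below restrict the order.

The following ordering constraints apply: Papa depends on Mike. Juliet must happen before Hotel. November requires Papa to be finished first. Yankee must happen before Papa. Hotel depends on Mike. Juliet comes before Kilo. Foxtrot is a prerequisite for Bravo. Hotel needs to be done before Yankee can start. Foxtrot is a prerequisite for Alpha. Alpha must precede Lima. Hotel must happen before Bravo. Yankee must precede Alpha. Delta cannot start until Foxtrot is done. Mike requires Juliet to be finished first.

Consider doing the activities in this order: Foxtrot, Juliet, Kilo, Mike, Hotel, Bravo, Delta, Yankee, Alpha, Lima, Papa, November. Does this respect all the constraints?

Going through the constraints one by one, each required predecessor appears earlier in the sequence than its dependent — e.g. Foxtrot (position 1) is before Alpha (position 9), as required.

Yes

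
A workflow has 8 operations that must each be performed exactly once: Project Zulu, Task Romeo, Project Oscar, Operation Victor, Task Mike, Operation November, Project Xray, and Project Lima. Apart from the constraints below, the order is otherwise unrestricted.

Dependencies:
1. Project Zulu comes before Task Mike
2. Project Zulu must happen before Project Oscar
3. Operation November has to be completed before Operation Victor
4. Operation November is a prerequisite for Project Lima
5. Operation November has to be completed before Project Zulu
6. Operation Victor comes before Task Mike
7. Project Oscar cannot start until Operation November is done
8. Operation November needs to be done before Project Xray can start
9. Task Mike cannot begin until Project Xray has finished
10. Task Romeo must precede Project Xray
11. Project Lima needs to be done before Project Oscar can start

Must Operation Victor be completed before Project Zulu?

Nothing in the constraints links Operation Victor and Project Zulu; they are unordered relative to each other.
There exist valid orderings with Project Zulu before Operation Victor, so Operation Victor is not required to come first.

No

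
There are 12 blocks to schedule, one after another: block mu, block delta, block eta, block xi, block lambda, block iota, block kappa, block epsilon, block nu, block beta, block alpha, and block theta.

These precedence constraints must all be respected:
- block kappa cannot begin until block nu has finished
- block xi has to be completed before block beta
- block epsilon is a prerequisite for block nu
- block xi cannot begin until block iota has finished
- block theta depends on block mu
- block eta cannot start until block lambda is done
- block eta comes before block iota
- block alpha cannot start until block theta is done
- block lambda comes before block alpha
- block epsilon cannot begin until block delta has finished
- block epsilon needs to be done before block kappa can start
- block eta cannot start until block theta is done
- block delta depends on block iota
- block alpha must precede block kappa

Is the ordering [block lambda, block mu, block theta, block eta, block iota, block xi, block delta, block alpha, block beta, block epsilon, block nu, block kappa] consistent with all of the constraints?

Yes

Checking each listed constraint against this order: for instance, block lambda is in position 1 and block alpha in position 8, so that constraint holds — and the remaining constraints check out the same way.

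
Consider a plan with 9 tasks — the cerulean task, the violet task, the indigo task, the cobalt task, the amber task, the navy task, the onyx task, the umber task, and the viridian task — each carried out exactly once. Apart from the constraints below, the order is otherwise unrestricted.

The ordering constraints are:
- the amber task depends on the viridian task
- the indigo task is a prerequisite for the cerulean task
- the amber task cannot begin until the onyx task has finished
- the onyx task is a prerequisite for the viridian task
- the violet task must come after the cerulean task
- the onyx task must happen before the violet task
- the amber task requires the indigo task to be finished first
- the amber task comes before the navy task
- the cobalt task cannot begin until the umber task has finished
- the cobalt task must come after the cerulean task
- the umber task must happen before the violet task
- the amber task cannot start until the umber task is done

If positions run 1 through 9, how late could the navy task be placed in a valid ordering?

Nothing depends on the navy task, so it can be the final task, position 9.

9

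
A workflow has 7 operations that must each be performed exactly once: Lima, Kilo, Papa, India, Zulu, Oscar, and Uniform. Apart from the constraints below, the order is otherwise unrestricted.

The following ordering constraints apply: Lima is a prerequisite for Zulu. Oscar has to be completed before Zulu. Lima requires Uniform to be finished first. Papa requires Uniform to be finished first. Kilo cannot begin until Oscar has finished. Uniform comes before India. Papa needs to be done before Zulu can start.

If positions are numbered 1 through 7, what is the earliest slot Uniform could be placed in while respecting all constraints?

No constraint forces any other operation before Uniform, so it can be placed first.

1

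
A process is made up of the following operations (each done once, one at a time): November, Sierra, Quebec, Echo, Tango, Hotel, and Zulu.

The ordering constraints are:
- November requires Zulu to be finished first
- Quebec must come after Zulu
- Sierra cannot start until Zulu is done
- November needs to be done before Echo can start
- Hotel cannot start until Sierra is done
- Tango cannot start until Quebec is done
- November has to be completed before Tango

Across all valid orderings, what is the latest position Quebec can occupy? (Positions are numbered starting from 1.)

6

The only operation forced after Quebec (directly or by a chain) is Tango.
So at least 1 operation follows Quebec, putting Quebec no later than position 6. That position is achievable by scheduling everything else first.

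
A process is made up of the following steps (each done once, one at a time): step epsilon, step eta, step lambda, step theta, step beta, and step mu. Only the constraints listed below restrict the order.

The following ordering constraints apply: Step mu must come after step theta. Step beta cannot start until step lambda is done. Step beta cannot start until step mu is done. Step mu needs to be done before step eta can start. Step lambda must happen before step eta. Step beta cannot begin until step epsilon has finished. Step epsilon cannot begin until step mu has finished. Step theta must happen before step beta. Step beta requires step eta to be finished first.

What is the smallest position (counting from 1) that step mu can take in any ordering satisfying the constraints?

The only step forced before step mu (directly or transitively) is step theta.
With 1 mandatory predecessor, the earliest step mu can sit is position 1+1 = 2, and placing just that one first achieves it.

2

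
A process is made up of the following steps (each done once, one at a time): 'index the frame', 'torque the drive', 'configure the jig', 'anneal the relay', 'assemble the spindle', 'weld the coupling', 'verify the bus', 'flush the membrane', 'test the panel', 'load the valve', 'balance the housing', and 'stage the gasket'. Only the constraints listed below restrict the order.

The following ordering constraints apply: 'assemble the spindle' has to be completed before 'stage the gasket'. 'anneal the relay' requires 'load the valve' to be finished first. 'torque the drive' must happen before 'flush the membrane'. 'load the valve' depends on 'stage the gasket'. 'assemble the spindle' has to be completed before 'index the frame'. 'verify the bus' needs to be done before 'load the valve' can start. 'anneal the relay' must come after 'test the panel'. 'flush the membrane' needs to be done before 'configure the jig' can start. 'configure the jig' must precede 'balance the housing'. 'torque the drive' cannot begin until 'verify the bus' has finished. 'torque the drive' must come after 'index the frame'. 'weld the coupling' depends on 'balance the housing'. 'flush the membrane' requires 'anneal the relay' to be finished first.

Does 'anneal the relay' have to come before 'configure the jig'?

Chaining the stated constraints: 'anneal the relay' → 'flush the membrane' → 'configure the jig'.
That forces 'anneal the relay' before 'configure the jig' in every valid schedule.

Yes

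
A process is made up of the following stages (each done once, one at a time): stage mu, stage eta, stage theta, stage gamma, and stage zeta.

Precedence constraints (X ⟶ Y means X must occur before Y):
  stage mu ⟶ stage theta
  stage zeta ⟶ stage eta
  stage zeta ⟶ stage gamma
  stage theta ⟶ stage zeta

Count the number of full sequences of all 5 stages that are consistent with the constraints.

2

Only stage mu has no prerequisites, so it must go first.
Counting all ways to extend the partial order to a total order gives 2.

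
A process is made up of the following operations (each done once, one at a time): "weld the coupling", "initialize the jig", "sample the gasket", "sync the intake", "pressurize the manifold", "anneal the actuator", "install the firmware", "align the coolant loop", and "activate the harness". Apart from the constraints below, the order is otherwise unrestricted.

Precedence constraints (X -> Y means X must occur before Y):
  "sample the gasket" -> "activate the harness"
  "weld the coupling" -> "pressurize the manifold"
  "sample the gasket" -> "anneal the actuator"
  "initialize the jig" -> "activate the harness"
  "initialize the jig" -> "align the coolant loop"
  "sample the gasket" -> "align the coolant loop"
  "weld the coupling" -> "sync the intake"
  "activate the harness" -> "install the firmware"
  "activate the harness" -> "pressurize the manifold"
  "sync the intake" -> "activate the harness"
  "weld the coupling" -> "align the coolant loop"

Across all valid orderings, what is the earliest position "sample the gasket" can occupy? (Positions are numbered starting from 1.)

"sample the gasket" has no prerequisites at all, so it can go in position 1.

1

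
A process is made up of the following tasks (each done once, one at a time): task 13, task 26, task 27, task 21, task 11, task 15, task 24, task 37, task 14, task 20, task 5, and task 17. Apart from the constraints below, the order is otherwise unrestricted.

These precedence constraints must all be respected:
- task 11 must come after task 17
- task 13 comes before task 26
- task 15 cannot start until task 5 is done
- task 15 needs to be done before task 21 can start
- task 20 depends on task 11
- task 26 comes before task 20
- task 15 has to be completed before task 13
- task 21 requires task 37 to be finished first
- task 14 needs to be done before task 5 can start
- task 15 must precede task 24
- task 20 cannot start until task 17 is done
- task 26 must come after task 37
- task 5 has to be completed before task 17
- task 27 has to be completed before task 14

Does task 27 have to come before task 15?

Chaining the stated constraints: task 27 → task 14 → task 5 → task 15.
Hence task 27 necessarily comes before task 15.

Yes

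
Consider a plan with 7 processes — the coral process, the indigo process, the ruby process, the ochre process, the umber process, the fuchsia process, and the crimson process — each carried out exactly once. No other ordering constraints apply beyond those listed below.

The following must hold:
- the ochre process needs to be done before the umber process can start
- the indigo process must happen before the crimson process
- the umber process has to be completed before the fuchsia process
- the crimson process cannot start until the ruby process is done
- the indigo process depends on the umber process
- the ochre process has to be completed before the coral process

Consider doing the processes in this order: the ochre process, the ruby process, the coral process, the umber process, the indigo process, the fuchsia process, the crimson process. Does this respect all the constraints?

Yes

Checking each listed constraint against this order: for instance, the ruby process is in position 2 and the crimson process in position 7, so that constraint holds — and the remaining constraints check out the same way.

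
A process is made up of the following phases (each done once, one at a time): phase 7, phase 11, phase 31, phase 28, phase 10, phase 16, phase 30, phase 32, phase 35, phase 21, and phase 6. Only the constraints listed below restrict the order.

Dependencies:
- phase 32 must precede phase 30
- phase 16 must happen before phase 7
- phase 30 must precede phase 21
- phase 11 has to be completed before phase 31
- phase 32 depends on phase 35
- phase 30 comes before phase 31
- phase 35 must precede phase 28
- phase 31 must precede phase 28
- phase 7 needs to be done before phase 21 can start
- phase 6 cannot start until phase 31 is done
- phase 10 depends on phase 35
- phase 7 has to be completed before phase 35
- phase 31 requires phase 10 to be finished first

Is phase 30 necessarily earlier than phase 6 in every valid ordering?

Following the dependencies: phase 30 → phase 31 → phase 6.
So phase 30 must precede phase 6 in any valid ordering.

Yes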